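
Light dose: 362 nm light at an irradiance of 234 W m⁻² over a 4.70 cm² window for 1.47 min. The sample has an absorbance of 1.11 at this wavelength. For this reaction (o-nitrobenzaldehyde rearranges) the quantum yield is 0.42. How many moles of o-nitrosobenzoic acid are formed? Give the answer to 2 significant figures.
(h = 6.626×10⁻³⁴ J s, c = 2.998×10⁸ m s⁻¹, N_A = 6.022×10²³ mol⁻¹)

Photon energy at 362 nm: hc/λ = (6.626×10⁻³⁴)(2.998×10⁸)/(362×10⁻⁹) = 5.487×10⁻¹⁹ J.
Energy delivered: (234 W m⁻²)(4.70×10⁻⁴ m²)(88.2 s) = 9.700 J.
Photons incident: 9.700 / 5.487×10⁻¹⁹ = 1.768×10¹⁹, i.e. 1.768×10¹⁹/6.022×10²³ = 2.936×10⁻⁵ mol.
Fraction absorbed: 1 − 10^(−1.11) = 0.9224.
Photons absorbed: 0.9224 × 2.936×10⁻⁵ = 2.708×10⁻⁵ mol.
Product: Φ × n_abs = 0.42 × 2.708×10⁻⁵ = 1.137×10⁻⁵ mol.

1.1×10⁻⁵ mol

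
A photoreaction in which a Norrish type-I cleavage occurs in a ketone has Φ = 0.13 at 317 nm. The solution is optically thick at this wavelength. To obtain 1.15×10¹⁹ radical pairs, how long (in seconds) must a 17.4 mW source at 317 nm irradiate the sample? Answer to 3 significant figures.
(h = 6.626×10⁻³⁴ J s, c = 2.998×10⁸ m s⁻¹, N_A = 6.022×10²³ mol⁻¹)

Product: 1.15×10¹⁹ / 6.022×10²³ = 1.910×10⁻⁵ mol.
Photons that must be absorbed: 1.910×10⁻⁵ / 0.13 = 1.469×10⁻⁴ mol.
Photon energy: hc/λ = 6.266×10⁻¹⁹ J; per mole, 3.773×10⁵ J mol⁻¹.
Energy required: 1.469×10⁻⁴ × 3.773×10⁵ = 55.43 J.
Time: 55.43 J / 0.0174 W = 3190 s.

t ≈ 3190 s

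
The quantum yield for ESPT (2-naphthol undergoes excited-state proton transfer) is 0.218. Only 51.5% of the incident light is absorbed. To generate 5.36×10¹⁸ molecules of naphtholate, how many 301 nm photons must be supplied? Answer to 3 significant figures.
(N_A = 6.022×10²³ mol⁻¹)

Product: 5.36×10¹⁸ / 6.022×10²³ = 8.901×10⁻⁶ mol.
Photons that must be absorbed: 8.901×10⁻⁶ / 0.218 = 4.083×10⁻⁵ mol.
Incident photons needed: 4.083×10⁻⁵ / 0.515 = 7.928×10⁻⁵ mol.
Photon count: 7.928×10⁻⁵ × 6.022×10²³ = 4.77×10¹⁹.

4.77×10¹⁹ photons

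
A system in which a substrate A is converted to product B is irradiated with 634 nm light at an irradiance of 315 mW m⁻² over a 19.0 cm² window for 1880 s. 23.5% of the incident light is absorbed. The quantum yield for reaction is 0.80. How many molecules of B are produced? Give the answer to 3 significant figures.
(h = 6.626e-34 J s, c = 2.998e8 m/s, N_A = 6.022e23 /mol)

6.75e17 molecules

Photon energy at 634 nm: hc/λ = (6.626e-34)(2.998e8)/(634e-9) = 3.133e-19 J.
Energy delivered: (315 mW m⁻²)(19.0e-4 m²)(1880 s) = 1.125 J.
Photons incident: 1.125 / 3.133e-19 = 3.591e18, i.e. 3.591e18/6.022e23 = 5.963e-6 mol.
Photons absorbed: 0.235 × 5.963e-6 = 1.401e-6 mol.
Product: Φ × n_abs = 0.80 × 1.401e-6 = 1.121e-6 mol.
As a count: 1.121e-6 × 6.022e23 = 6.75e17.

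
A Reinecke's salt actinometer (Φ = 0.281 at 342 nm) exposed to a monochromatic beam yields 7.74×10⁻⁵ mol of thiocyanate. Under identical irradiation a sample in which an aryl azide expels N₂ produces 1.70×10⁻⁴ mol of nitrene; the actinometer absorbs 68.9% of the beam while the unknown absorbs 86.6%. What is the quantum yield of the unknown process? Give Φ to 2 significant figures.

Φ = 0.49

Photons absorbed by the actinometer: 7.74×10⁻⁵ / 0.281 = 2.754×10⁻⁴ mol.
Incident flux: 2.754×10⁻⁴ / 0.689 = 3.997×10⁻⁴ einstein.
Absorbed by unknown: 0.866 × 3.997×10⁻⁴ = 3.461×10⁻⁴ mol.
Φ(unknown) = 1.70×10⁻⁴ / 3.461×10⁻⁴ = 0.49.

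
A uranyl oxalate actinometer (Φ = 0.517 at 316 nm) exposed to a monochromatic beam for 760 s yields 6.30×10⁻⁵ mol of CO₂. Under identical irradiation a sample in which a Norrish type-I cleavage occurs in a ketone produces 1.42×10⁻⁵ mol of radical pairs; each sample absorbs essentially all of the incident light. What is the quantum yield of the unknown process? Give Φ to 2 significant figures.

Φ = 0.12

Photons absorbed by the actinometer: 6.30×10⁻⁵ / 0.517 = 1.219×10⁻⁴ mol.
Φ(unknown) = 1.42×10⁻⁵ / 1.219×10⁻⁴ = 0.12.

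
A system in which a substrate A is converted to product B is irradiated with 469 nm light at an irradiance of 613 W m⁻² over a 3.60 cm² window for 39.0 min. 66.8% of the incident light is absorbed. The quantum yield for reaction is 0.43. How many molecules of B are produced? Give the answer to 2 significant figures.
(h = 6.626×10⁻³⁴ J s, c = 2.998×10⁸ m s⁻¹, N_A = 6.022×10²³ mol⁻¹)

Photon energy at 469 nm: hc/λ = (6.626×10⁻³⁴)(2.998×10⁸)/(469×10⁻⁹) = 4.236×10⁻¹⁹ J.
Energy delivered: (613 W m⁻²)(3.60×10⁻⁴ m²)(2340 s) = 516.4 J.
Photons incident: 516.4 / 4.236×10⁻¹⁹ = 1.219×10²¹, i.e. 1.219×10²¹/6.022×10²³ = 0.002024 mol.
Photons absorbed: 0.668 × 0.002024 = 0.001352 mol.
Product: Φ × n_abs = 0.43 × 0.001352 = 5.814×10⁻⁴ mol.
As a count: 5.814×10⁻⁴ × 6.022×10²³ = 3.5×10²⁰.

3.5×10²⁰ molecules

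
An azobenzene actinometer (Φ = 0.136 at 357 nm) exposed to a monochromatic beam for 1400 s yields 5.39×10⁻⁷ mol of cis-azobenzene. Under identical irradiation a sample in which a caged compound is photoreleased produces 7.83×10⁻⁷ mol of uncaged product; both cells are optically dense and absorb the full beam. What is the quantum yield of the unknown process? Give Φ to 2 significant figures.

Φ = 0.20

Photons absorbed by the actinometer: 5.39×10⁻⁷ / 0.136 = 3.963×10⁻⁶ mol.
Φ(unknown) = 7.83×10⁻⁷ / 3.963×10⁻⁶ = 0.20.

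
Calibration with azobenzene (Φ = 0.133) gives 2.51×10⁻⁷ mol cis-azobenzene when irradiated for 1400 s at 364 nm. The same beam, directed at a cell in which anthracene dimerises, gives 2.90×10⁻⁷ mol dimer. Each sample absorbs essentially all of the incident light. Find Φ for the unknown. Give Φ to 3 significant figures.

Φ = 0.154

Photons absorbed by the actinometer: 2.51×10⁻⁷ / 0.133 = 1.887×10⁻⁶ mol.
Φ(unknown) = 2.90×10⁻⁷ / 1.887×10⁻⁶ = 0.154.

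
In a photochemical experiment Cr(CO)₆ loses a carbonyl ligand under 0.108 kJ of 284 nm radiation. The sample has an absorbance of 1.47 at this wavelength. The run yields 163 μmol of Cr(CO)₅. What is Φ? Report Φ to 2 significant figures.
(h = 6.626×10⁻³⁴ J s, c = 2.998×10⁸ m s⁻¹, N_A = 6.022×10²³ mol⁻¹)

Product: 163 μmol = 1.63×10⁻⁴ mol.
Photon energy at 284 nm: hc/λ = (6.626×10⁻³⁴)(2.998×10⁸)/(284×10⁻⁹) = 6.995×10⁻¹⁹ J.
Incident energy: 0.108 kJ = 108 J.
Photons incident: 108 / 6.995×10⁻¹⁹ = 1.544×10²⁰, i.e. 1.544×10²⁰/6.022×10²³ = 2.564×10⁻⁴ mol.
Fraction absorbed: 1 − 10^(−1.47) = 0.9661.
Photons absorbed: 0.9661 × 2.564×10⁻⁴ = 2.477×10⁻⁴ mol.
Φ = 1.63×10⁻⁴ mol / 2.477×10⁻⁴ mol photons = 0.66.

Φ = 0.66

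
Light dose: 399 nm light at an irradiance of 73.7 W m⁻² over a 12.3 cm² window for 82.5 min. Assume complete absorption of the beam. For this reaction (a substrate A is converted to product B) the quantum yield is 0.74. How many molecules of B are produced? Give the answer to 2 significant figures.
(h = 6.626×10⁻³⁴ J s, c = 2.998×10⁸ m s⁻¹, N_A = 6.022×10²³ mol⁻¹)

6.7×10²⁰ molecules

Photon energy at 399 nm: hc/λ = (6.626×10⁻³⁴)(2.998×10⁸)/(399×10⁻⁹) = 4.979×10⁻¹⁹ J.
Energy delivered: (73.7 W m⁻²)(12.3×10⁻⁴ m²)(4950 s) = 448.7 J.
Photons incident: 448.7 / 4.979×10⁻¹⁹ = 9.012×10²⁰, i.e. 9.012×10²⁰/6.022×10²³ = 0.001497 mol.
Product: Φ × n_abs = 0.74 × 0.001497 = 0.001108 mol.
As a count: 0.001108 × 6.022×10²³ = 6.7×10²⁰.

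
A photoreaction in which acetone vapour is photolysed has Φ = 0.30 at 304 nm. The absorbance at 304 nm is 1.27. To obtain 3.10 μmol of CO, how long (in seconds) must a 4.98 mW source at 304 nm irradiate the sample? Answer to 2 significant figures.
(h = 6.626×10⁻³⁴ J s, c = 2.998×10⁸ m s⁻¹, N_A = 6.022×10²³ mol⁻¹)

Product: 3.10 μmol = 3.10×10⁻⁶ mol.
Photons that must be absorbed: 3.10×10⁻⁶ / 0.30 = 1.033×10⁻⁵ mol.
Fraction absorbed: 1 − 10^(−1.27) = 0.9463.
Incident photons needed: 1.033×10⁻⁵ / 0.9463 = 1.092×10⁻⁵ mol.
Photon energy: hc/λ = 6.534×10⁻¹⁹ J; per mole, 3.935×10⁵ J mol⁻¹.
Energy required: 1.092×10⁻⁵ × 3.935×10⁵ = 4.297 J.
Time: 4.297 J / 0.00498 W = 860 s.

t ≈ 860 s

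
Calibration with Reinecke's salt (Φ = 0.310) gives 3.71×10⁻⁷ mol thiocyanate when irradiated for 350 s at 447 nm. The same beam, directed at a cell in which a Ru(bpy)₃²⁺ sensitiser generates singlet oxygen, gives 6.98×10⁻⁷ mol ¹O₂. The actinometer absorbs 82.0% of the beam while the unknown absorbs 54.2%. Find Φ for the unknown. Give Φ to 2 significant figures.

Φ = 0.88

Photons absorbed by the actinometer: 3.71×10⁻⁷ / 0.310 = 1.197×10⁻⁶ mol.
Incident flux: 1.197×10⁻⁶ / 0.820 = 1.460×10⁻⁶ einstein.
Absorbed by unknown: 0.542 × 1.460×10⁻⁶ = 7.913×10⁻⁷ mol.
Φ(unknown) = 6.98×10⁻⁷ / 7.913×10⁻⁷ = 0.88.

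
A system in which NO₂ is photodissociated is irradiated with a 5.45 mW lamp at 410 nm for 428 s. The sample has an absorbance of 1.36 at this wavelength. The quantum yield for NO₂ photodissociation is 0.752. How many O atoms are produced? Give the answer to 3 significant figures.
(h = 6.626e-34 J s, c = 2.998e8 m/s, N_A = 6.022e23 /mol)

3.46e18 atoms

Photon energy at 410 nm: hc/λ = (6.626e-34)(2.998e8)/(410e-9) = 4.845e-19 J.
Energy delivered: (5.45 mW)(428 s) = 2.333 J.
Photons incident: 2.333 / 4.845e-19 = 4.815e18, i.e. 4.815e18/6.022e23 = 7.996e-6 mol.
Fraction absorbed: 1 − 10^(−1.36) = 0.9563.
Photons absorbed: 0.9563 × 7.996e-6 = 7.647e-6 mol.
Product: Φ × n_abs = 0.752 × 7.647e-6 = 5.751e-6 mol.
As a count: 5.751e-6 × 6.022e23 = 3.46e18.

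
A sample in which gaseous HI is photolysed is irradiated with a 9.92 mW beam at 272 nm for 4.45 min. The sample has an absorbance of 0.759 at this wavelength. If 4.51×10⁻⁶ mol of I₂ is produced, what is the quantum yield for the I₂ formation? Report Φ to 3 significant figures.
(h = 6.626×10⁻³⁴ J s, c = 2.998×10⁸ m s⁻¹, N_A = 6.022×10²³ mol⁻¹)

Φ = 0.907

Photon energy at 272 nm: hc/λ = (6.626×10⁻³⁴)(2.998×10⁸)/(272×10⁻⁹) = 7.303×10⁻¹⁹ J.
Energy delivered: (9.92 mW)(267 s) = 2.649 J.
Photons incident: 2.649 / 7.303×10⁻¹⁹ = 3.627×10¹⁸, i.e. 3.627×10¹⁸/6.022×10²³ = 6.023×10⁻⁶ mol.
Fraction absorbed: 1 − 10^(−0.759) = 0.8258.
Photons absorbed: 0.8258 × 6.023×10⁻⁶ = 4.974×10⁻⁶ mol.
Φ = 4.51×10⁻⁶ mol / 4.974×10⁻⁶ mol photons = 0.907.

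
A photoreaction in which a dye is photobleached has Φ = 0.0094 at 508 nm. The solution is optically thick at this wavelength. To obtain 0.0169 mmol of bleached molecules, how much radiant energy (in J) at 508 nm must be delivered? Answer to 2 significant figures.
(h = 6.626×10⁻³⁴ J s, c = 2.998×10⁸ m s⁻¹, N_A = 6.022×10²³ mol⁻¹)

420 J

Product: 0.0169 mmol = 1.69×10⁻⁵ mol.
Photons that must be absorbed: 1.69×10⁻⁵ / 0.0094 = 0.001798 mol.
Photon energy: hc/λ = 3.910×10⁻¹⁹ J; per mole, 2.355×10⁵ J mol⁻¹.
Energy required: 0.001798 × 2.355×10⁵ = 420 J.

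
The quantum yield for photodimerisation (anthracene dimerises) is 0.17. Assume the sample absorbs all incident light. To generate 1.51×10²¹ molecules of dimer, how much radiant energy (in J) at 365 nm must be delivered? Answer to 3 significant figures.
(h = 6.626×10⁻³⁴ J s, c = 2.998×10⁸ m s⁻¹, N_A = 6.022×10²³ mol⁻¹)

Product: 1.51×10²¹ / 6.022×10²³ = 0.002507 mol.
Photons that must be absorbed: 0.002507 / 0.17 = 0.01475 mol.
Photon energy: hc/λ = 5.442×10⁻¹⁹ J; per mole, 3.277×10⁵ J mol⁻¹.
Energy required: 0.01475 × 3.277×10⁵ = 4830 J.

4830 J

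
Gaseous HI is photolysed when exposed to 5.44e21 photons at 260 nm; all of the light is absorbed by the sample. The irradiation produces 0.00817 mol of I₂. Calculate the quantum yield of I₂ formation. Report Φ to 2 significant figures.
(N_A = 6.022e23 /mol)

Φ = 0.90

Moles of photons: 5.44e21 / 6.022e23 = 0.009034 mol.
Φ = 0.00817 mol / 0.009034 mol photons = 0.90.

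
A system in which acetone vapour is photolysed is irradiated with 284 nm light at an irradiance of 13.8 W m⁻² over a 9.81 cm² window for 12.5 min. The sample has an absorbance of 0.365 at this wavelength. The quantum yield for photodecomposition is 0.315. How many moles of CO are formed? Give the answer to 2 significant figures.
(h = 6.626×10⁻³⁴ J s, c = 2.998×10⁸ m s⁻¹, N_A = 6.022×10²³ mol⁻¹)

Photon energy at 284 nm: hc/λ = (6.626×10⁻³⁴)(2.998×10⁸)/(284×10⁻⁹) = 6.995×10⁻¹⁹ J.
Energy delivered: (13.8 W m⁻²)(9.81×10⁻⁴ m²)(750 s) = 10.15 J.
Photons incident: 10.15 / 6.995×10⁻¹⁹ = 1.451×10¹⁹, i.e. 1.451×10¹⁹/6.022×10²³ = 2.409×10⁻⁵ mol.
Fraction absorbed: 1 − 10^(−0.365) = 0.5685.
Photons absorbed: 0.5685 × 2.409×10⁻⁵ = 1.370×10⁻⁵ mol.
Product: Φ × n_abs = 0.315 × 1.370×10⁻⁵ = 4.316×10⁻⁶ mol.

4.3×10⁻⁶ mol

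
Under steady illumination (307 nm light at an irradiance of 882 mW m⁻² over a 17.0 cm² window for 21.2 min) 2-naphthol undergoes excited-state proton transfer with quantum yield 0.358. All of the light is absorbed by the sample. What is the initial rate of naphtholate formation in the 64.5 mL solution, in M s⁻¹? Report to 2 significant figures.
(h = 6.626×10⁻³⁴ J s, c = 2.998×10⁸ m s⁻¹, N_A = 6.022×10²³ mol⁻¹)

2.1×10⁻⁸ M s⁻¹

Photon energy at 307 nm: hc/λ = (6.626×10⁻³⁴)(2.998×10⁸)/(307×10⁻⁹) = 6.471×10⁻¹⁹ J.
Energy delivered: (882 mW m⁻²)(17.0×10⁻⁴ m²)(1272 s) = 1.907 J.
Photons incident: 1.907 / 6.471×10⁻¹⁹ = 2.947×10¹⁸, i.e. 2.947×10¹⁸/6.022×10²³ = 4.894×10⁻⁶ mol.
Product formed: 0.358 × 4.894×10⁻⁶ = 1.752×10⁻⁶ mol.
Rate: 1.752×10⁻⁶ mol / (1272 s × 0.0645 L) = 2.1×10⁻⁸ M s⁻¹.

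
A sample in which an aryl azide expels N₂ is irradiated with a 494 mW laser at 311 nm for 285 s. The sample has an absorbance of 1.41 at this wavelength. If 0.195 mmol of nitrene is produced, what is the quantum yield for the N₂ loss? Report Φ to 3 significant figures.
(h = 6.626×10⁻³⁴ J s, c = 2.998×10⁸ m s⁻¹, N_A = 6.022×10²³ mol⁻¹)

Φ = 0.554

Product: 0.195 mmol = 1.95×10⁻⁴ mol.
Photon energy at 311 nm: hc/λ = (6.626×10⁻³⁴)(2.998×10⁸)/(311×10⁻⁹) = 6.387×10⁻¹⁹ J.
Energy delivered: (494 mW)(285 s) = 140.8 J.
Photons incident: 140.8 / 6.387×10⁻¹⁹ = 2.204×10²⁰, i.e. 2.204×10²⁰/6.022×10²³ = 3.660×10⁻⁴ mol.
Fraction absorbed: 1 − 10^(−1.41) = 0.9611.
Photons absorbed: 0.9611 × 3.660×10⁻⁴ = 3.518×10⁻⁴ mol.
Φ = 1.95×10⁻⁴ mol / 3.518×10⁻⁴ mol photons = 0.554.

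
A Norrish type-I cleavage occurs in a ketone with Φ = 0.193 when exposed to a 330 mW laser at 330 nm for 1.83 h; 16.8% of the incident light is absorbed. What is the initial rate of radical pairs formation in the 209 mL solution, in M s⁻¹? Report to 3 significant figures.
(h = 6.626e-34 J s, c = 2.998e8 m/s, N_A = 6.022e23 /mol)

1.41e-7 M s⁻¹

Photon energy at 330 nm: hc/λ = (6.626e-34)(2.998e8)/(330e-9) = 6.020e-19 J.
Energy delivered: (330 mW)(6588 s) = 2174 J.
Photons incident: 2174 / 6.020e-19 = 3.611e21, i.e. 3.611e21/6.022e23 = 0.005996 mol.
Photons absorbed: 0.168 × 0.005996 = 0.001007 mol.
Product formed: 0.193 × 0.001007 = 1.944e-4 mol.
Rate: 1.944e-4 mol / (6588 s × 0.209 L) = 1.41e-7 M s⁻¹.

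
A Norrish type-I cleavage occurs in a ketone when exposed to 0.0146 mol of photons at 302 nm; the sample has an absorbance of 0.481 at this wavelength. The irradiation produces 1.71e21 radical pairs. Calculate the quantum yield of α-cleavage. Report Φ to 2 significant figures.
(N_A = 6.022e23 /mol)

Φ = 0.29

Product: 1.71e21 / 6.022e23 = 0.002840 mol.
Fraction absorbed: 1 − 10^(−0.481) = 0.6696.
Photons absorbed: 0.6696 × 0.0146 = 0.009776 mol.
Φ = 0.002840 mol / 0.009776 mol photons = 0.29.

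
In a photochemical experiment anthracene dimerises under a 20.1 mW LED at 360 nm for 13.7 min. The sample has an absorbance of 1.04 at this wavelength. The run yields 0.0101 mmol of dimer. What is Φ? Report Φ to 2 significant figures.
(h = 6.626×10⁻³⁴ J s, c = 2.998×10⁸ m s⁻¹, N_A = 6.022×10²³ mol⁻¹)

Product: 0.0101 mmol = 1.01×10⁻⁵ mol.
Photon energy at 360 nm: hc/λ = (6.626×10⁻³⁴)(2.998×10⁸)/(360×10⁻⁹) = 5.518×10⁻¹⁹ J.
Energy delivered: (20.1 mW)(822 s) = 16.52 J.
Photons incident: 16.52 / 5.518×10⁻¹⁹ = 2.994×10¹⁹, i.e. 2.994×10¹⁹/6.022×10²³ = 4.972×10⁻⁵ mol.
Fraction absorbed: 1 − 10^(−1.04) = 0.9088.
Photons absorbed: 0.9088 × 4.972×10⁻⁵ = 4.519×10⁻⁵ mol.
Φ = 1.01×10⁻⁵ mol / 4.519×10⁻⁵ mol photons = 0.22.

Φ = 0.22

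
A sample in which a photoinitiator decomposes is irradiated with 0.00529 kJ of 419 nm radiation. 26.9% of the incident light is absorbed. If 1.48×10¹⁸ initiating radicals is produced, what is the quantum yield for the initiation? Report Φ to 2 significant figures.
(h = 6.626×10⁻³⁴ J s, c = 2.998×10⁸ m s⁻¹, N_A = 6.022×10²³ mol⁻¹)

Product: 1.48×10¹⁸ / 6.022×10²³ = 2.458×10⁻⁶ mol.
Photon energy at 419 nm: hc/λ = (6.626×10⁻³⁴)(2.998×10⁸)/(419×10⁻⁹) = 4.741×10⁻¹⁹ J.
Incident energy: 0.00529 kJ = 5.29 J.
Photons incident: 5.29 / 4.741×10⁻¹⁹ = 1.116×10¹⁹, i.e. 1.116×10¹⁹/6.022×10²³ = 1.853×10⁻⁵ mol.
Photons absorbed: 0.269 × 1.853×10⁻⁵ = 4.985×10⁻⁶ mol.
Φ = 2.458×10⁻⁶ mol / 4.985×10⁻⁶ mol photons = 0.49.

Φ = 0.49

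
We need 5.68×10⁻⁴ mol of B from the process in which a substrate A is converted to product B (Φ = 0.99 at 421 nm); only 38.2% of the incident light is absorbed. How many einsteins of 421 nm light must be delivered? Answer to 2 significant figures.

0.0015 einstein

Photons that must be absorbed: 5.68×10⁻⁴ / 0.99 = 5.737×10⁻⁴ mol.
Incident photons needed: 5.737×10⁻⁴ / 0.382 = 0.001502 mol.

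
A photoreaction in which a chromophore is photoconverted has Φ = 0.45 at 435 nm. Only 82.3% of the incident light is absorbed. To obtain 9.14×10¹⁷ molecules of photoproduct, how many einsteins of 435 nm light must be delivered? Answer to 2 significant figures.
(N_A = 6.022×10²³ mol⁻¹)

4.1×10⁻⁶ einstein

Product: 9.14×10¹⁷ / 6.022×10²³ = 1.518×10⁻⁶ mol.
Photons that must be absorbed: 1.518×10⁻⁶ / 0.45 = 3.373×10⁻⁶ mol.
Incident photons needed: 3.373×10⁻⁶ / 0.823 = 4.098×10⁻⁶ mol.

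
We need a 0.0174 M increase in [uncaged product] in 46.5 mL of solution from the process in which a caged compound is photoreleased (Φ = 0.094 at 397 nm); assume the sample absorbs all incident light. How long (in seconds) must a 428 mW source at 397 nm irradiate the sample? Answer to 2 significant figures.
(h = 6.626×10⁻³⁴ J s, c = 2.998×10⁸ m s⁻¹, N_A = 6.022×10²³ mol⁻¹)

Product: (0.0174 M)(0.0465 L) = 8.091×10⁻⁴ mol.
Photons that must be absorbed: 8.091×10⁻⁴ / 0.094 = 0.008607 mol.
Photon energy: hc/λ = 5.004×10⁻¹⁹ J; per mole, 3.013×10⁵ J mol⁻¹.
Energy required: 0.008607 × 3.013×10⁵ = 2593 J.
Time: 2593 J / 0.428 W = 6100 s.

t ≈ 6100 s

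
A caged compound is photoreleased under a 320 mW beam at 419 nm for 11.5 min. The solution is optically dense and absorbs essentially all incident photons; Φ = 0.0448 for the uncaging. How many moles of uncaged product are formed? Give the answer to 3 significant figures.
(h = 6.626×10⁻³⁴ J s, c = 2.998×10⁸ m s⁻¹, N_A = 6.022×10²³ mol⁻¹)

Photon energy at 419 nm: hc/λ = (6.626×10⁻³⁴)(2.998×10⁸)/(419×10⁻⁹) = 4.741×10⁻¹⁹ J.
Energy delivered: (320 mW)(690 s) = 220.8 J.
Photons incident: 220.8 / 4.741×10⁻¹⁹ = 4.657×10²⁰, i.e. 4.657×10²⁰/6.022×10²³ = 7.733×10⁻⁴ mol.
Product: Φ × n_abs = 0.0448 × 7.733×10⁻⁴ = 3.464×10⁻⁵ mol.

3.46×10⁻⁵ mol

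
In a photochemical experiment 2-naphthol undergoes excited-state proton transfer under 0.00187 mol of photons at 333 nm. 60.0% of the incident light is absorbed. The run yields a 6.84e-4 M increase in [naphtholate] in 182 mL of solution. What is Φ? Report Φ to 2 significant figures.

Φ = 0.11

Product: (6.84e-4 M)(0.182 L) = 1.245e-4 mol.
Photons absorbed: 0.600 × 0.00187 = 0.001122 mol.
Φ = 1.245e-4 mol / 0.001122 mol photons = 0.11.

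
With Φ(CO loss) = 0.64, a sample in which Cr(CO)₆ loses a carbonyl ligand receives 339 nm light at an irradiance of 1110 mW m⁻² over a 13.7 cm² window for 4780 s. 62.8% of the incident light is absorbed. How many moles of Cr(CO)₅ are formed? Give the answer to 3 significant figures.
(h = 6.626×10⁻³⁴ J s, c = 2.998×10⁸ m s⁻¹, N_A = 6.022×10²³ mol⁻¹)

Photon energy at 339 nm: hc/λ = (6.626×10⁻³⁴)(2.998×10⁸)/(339×10⁻⁹) = 5.860×10⁻¹⁹ J.
Energy delivered: (1110 mW m⁻²)(13.7×10⁻⁴ m²)(4780 s) = 7.269 J.
Photons incident: 7.269 / 5.860×10⁻¹⁹ = 1.240×10¹⁹, i.e. 1.240×10¹⁹/6.022×10²³ = 2.059×10⁻⁵ mol.
Photons absorbed: 0.628 × 2.059×10⁻⁵ = 1.293×10⁻⁵ mol.
Product: Φ × n_abs = 0.64 × 1.293×10⁻⁵ = 8.275×10⁻⁶ mol.

8.28×10⁻⁶ mol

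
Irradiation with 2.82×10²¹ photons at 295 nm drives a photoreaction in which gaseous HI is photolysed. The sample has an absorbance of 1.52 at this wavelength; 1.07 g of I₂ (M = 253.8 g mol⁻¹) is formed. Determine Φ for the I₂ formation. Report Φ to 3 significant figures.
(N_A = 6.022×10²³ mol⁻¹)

Φ = 0.928

Product: 1.07 g / 253.8 g mol⁻¹ = 0.004216 mol.
Moles of photons: 2.82×10²¹ / 6.022×10²³ = 0.004683 mol.
Fraction absorbed: 1 − 10^(−1.52) = 0.9698.
Photons absorbed: 0.9698 × 0.004683 = 0.004542 mol.
Φ = 0.004216 mol / 0.004542 mol photons = 0.928.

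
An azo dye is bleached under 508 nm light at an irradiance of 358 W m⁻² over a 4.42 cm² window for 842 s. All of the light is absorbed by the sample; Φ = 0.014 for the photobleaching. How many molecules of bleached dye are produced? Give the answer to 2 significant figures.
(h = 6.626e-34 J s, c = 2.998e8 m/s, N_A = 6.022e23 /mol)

Photon energy at 508 nm: hc/λ = (6.626e-34)(2.998e8)/(508e-9) = 3.910e-19 J.
Energy delivered: (358 W m⁻²)(4.42e-4 m²)(842 s) = 133.2 J.
Photons incident: 133.2 / 3.910e-19 = 3.407e20, i.e. 3.407e20/6.022e23 = 5.658e-4 mol.
Product: Φ × n_abs = 0.014 × 5.658e-4 = 7.921e-6 mol.
As a count: 7.921e-6 × 6.022e23 = 4.8e18.

4.8e18 molecules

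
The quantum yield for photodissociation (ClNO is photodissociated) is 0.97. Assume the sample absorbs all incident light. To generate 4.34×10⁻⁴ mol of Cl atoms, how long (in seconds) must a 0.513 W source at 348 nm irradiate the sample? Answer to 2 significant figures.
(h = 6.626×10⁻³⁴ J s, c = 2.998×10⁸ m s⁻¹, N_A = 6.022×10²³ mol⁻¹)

t ≈ 300 s

Photons that must be absorbed: 4.34×10⁻⁴ / 0.97 = 4.474×10⁻⁴ mol.
Photon energy: hc/λ = 5.708×10⁻¹⁹ J; per mole, 3.437×10⁵ J mol⁻¹.
Energy required: 4.474×10⁻⁴ × 3.437×10⁵ = 153.8 J.
Time: 153.8 J / 0.513 W = 300 s.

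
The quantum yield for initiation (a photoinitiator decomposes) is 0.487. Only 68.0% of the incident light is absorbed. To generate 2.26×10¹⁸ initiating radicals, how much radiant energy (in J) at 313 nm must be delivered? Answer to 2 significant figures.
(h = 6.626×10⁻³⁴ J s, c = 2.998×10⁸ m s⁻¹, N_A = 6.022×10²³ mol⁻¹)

4.3 J

Product: 2.26×10¹⁸ / 6.022×10²³ = 3.753×10⁻⁶ mol.
Photons that must be absorbed: 3.753×10⁻⁶ / 0.487 = 7.706×10⁻⁶ mol.
Incident photons needed: 7.706×10⁻⁶ / 0.680 = 1.133×10⁻⁵ mol.
Photon energy: hc/λ = 6.347×10⁻¹⁹ J; per mole, 3.822×10⁵ J mol⁻¹.
Energy required: 1.133×10⁻⁵ × 3.822×10⁵ = 4.3 J.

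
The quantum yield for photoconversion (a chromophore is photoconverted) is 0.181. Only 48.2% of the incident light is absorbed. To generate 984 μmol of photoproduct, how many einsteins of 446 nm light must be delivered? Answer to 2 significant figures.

Product: 984 μmol = 9.84×10⁻⁴ mol.
Photons that must be absorbed: 9.84×10⁻⁴ / 0.181 = 0.005436 mol.
Incident photons needed: 0.005436 / 0.482 = 0.01128 mol.

0.011 einstein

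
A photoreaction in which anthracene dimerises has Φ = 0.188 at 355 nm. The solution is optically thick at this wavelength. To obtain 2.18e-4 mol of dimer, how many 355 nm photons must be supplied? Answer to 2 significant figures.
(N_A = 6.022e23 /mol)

Photons that must be absorbed: 2.18e-4 / 0.188 = 0.001160 mol.
Photon count: 0.001160 × 6.022e23 = 7.0e20.

7.0e20 photons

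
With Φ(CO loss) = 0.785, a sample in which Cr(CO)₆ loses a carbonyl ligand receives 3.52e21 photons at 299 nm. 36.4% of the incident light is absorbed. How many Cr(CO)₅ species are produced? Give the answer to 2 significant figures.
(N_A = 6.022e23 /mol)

Moles of photons: 3.52e21 / 6.022e23 = 0.005845 mol.
Photons absorbed: 0.364 × 0.005845 = 0.002128 mol.
Product: Φ × n_abs = 0.785 × 0.002128 = 0.001670 mol.
As a count: 0.001670 × 6.022e23 = 1.0e21.

1.0e21 species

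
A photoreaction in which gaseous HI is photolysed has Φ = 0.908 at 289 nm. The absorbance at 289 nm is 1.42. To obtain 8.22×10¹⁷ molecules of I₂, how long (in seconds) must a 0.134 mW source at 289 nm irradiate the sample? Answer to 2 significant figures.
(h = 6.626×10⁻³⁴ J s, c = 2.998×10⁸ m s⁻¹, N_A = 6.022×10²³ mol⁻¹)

Product: 8.22×10¹⁷ / 6.022×10²³ = 1.365×10⁻⁶ mol.
Photons that must be absorbed: 1.365×10⁻⁶ / 0.908 = 1.503×10⁻⁶ mol.
Fraction absorbed: 1 − 10^(−1.42) = 0.9620.
Incident photons needed: 1.503×10⁻⁶ / 0.9620 = 1.562×10⁻⁶ mol.
Photon energy: hc/λ = 6.874×10⁻¹⁹ J; per mole, 4.140×10⁵ J mol⁻¹.
Energy required: 1.562×10⁻⁶ × 4.140×10⁵ = 0.6467 J.
Time: 0.6467 J / 0.000134 W = 4800 s.

t ≈ 4800 s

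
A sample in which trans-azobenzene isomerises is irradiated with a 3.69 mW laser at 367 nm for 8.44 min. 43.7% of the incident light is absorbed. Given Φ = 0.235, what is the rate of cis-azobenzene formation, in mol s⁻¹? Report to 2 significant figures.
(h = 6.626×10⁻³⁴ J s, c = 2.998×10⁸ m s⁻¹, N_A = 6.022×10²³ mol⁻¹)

Photon energy at 367 nm: hc/λ = (6.626×10⁻³⁴)(2.998×10⁸)/(367×10⁻⁹) = 5.413×10⁻¹⁹ J.
Energy delivered: (3.69 mW)(506.4 s) = 1.869 J.
Photons incident: 1.869 / 5.413×10⁻¹⁹ = 3.453×10¹⁸, i.e. 3.453×10¹⁸/6.022×10²³ = 5.734×10⁻⁶ mol.
Photons absorbed: 0.437 × 5.734×10⁻⁶ = 2.506×10⁻⁶ mol.
Product formed: 0.235 × 2.506×10⁻⁶ = 5.889×10⁻⁷ mol.
Rate: 5.889×10⁻⁷ / 506.4 s = 1.2×10⁻⁹ mol s⁻¹.

1.2×10⁻⁹ mol s⁻¹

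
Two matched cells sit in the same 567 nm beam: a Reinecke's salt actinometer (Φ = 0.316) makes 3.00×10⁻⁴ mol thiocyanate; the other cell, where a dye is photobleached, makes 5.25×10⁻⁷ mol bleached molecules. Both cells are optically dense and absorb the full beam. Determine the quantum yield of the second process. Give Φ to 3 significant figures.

Photons absorbed by the actinometer: 3.00×10⁻⁴ / 0.316 = 9.494×10⁻⁴ mol.
Φ(unknown) = 5.25×10⁻⁷ / 9.494×10⁻⁴ = 5.53×10⁻⁴.

Φ = 5.53×10⁻⁴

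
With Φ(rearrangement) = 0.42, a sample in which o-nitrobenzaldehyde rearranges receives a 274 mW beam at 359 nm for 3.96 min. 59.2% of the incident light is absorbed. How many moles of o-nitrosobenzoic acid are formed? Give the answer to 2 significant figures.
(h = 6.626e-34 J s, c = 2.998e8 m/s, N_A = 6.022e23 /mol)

4.9e-5 mol

Photon energy at 359 nm: hc/λ = (6.626e-34)(2.998e8)/(359e-9) = 5.533e-19 J.
Energy delivered: (274 mW)(237.6 s) = 65.10 J.
Photons incident: 65.10 / 5.533e-19 = 1.177e20, i.e. 1.177e20/6.022e23 = 1.955e-4 mol.
Photons absorbed: 0.592 × 1.955e-4 = 1.157e-4 mol.
Product: Φ × n_abs = 0.42 × 1.157e-4 = 4.859e-5 mol.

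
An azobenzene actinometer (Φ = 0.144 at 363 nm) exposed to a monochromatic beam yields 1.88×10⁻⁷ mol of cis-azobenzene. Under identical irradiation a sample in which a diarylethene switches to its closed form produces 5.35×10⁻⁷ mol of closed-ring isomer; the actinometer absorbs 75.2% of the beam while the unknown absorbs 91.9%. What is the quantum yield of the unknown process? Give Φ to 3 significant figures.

Φ = 0.335

Photons absorbed by the actinometer: 1.88×10⁻⁷ / 0.144 = 1.306×10⁻⁶ mol.
Incident flux: 1.306×10⁻⁶ / 0.752 = 1.737×10⁻⁶ einstein.
Absorbed by unknown: 0.919 × 1.737×10⁻⁶ = 1.596×10⁻⁶ mol.
Φ(unknown) = 5.35×10⁻⁷ / 1.596×10⁻⁶ = 0.335.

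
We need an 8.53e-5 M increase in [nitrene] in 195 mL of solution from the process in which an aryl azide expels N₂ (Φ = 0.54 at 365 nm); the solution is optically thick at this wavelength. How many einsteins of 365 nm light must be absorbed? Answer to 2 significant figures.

3.1e-5 einstein

Product: (8.53e-5 M)(0.195 L) = 1.663e-5 mol.
Photons that must be absorbed: 1.663e-5 / 0.54 = 3.080e-5 mol.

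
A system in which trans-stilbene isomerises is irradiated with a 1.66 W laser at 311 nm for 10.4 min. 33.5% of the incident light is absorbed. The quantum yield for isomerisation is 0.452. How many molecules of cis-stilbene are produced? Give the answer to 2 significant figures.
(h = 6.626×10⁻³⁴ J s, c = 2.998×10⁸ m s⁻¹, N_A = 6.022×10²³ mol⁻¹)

2.5×10²⁰ molecules

Photon energy at 311 nm: hc/λ = (6.626×10⁻³⁴)(2.998×10⁸)/(311×10⁻⁹) = 6.387×10⁻¹⁹ J.
Energy delivered: (1.66 W)(624 s) = 1036 J.
Photons incident: 1036 / 6.387×10⁻¹⁹ = 1.622×10²¹, i.e. 1.622×10²¹/6.022×10²³ = 0.002693 mol.
Photons absorbed: 0.335 × 0.002693 = 9.022×10⁻⁴ mol.
Product: Φ × n_abs = 0.452 × 9.022×10⁻⁴ = 4.078×10⁻⁴ mol.
As a count: 4.078×10⁻⁴ × 6.022×10²³ = 2.5×10²⁰.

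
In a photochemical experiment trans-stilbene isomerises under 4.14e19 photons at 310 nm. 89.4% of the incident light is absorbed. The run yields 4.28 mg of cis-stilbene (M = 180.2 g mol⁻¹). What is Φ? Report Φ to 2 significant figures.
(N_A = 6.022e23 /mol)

Φ = 0.39

Product: 4.28 mg / 180.2 g mol⁻¹ = 2.375e-5 mol.
Moles of photons: 4.14e19 / 6.022e23 = 6.875e-5 mol.
Photons absorbed: 0.894 × 6.875e-5 = 6.146e-5 mol.
Φ = 2.375e-5 mol / 6.146e-5 mol photons = 0.39.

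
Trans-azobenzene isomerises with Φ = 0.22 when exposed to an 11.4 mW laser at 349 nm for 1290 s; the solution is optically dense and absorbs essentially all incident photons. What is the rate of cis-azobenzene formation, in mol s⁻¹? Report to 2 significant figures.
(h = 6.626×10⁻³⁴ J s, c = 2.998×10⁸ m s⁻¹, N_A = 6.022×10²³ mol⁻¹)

Photon energy at 349 nm: hc/λ = (6.626×10⁻³⁴)(2.998×10⁸)/(349×10⁻⁹) = 5.692×10⁻¹⁹ J.
Energy delivered: (11.4 mW)(1290 s) = 14.71 J.
Photons incident: 14.71 / 5.692×10⁻¹⁹ = 2.584×10¹⁹, i.e. 2.584×10¹⁹/6.022×10²³ = 4.291×10⁻⁵ mol.
Product formed: 0.22 × 4.291×10⁻⁵ = 9.440×10⁻⁶ mol.
Rate: 9.440×10⁻⁶ / 1290 s = 7.3×10⁻⁹ mol s⁻¹.

7.3×10⁻⁹ mol s⁻¹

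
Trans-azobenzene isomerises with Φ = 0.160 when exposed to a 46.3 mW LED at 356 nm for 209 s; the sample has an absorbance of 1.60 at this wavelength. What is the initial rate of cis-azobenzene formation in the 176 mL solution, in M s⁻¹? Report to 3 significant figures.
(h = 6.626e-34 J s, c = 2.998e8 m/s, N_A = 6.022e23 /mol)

1.22e-7 M s⁻¹

Photon energy at 356 nm: hc/λ = (6.626e-34)(2.998e8)/(356e-9) = 5.580e-19 J.
Energy delivered: (46.3 mW)(209 s) = 9.677 J.
Photons incident: 9.677 / 5.580e-19 = 1.734e19, i.e. 1.734e19/6.022e23 = 2.879e-5 mol.
Fraction absorbed: 1 − 10^(−1.60) = 0.9749.
Photons absorbed: 0.9749 × 2.879e-5 = 2.807e-5 mol.
Product formed: 0.160 × 2.807e-5 = 4.491e-6 mol.
Rate: 4.491e-6 mol / (209 s × 0.176 L) = 1.22e-7 M s⁻¹.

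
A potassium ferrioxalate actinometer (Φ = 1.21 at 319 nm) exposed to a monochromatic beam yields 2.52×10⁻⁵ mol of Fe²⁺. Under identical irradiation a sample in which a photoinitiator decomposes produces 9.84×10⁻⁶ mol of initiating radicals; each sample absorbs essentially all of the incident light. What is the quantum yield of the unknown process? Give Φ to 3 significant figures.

Photons absorbed by the actinometer: 2.52×10⁻⁵ / 1.21 = 2.083×10⁻⁵ mol.
Φ(unknown) = 9.84×10⁻⁶ / 2.083×10⁻⁵ = 0.472.

Φ = 0.472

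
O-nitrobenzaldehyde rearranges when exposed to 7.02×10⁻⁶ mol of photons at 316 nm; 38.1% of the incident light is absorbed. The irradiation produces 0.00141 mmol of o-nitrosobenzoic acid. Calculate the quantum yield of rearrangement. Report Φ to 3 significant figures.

Product: 0.00141 mmol = 1.41×10⁻⁶ mol.
Photons absorbed: 0.381 × 7.02×10⁻⁶ = 2.675×10⁻⁶ mol.
Φ = 1.41×10⁻⁶ mol / 2.675×10⁻⁶ mol photons = 0.527.

Φ = 0.527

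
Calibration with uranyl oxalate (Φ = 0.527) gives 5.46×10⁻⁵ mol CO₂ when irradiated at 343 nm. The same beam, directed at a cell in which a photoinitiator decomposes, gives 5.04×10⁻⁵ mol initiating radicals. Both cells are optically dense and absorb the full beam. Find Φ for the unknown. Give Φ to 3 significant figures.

Photons absorbed by the actinometer: 5.46×10⁻⁵ / 0.527 = 1.036×10⁻⁴ mol.
Φ(unknown) = 5.04×10⁻⁵ / 1.036×10⁻⁴ = 0.486.

Φ = 0.486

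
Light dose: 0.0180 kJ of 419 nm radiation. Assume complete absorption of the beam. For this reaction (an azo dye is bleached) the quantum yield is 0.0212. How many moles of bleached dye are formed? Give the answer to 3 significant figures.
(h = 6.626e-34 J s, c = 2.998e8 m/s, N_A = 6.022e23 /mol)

1.34e-6 mol

Photon energy at 419 nm: hc/λ = (6.626e-34)(2.998e8)/(419e-9) = 4.741e-19 J.
Incident energy: 0.0180 kJ = 18.0 J.
Photons incident: 18.0 / 4.741e-19 = 3.797e19, i.e. 3.797e19/6.022e23 = 6.305e-5 mol.
Product: Φ × n_abs = 0.0212 × 6.305e-5 = 1.337e-6 mol.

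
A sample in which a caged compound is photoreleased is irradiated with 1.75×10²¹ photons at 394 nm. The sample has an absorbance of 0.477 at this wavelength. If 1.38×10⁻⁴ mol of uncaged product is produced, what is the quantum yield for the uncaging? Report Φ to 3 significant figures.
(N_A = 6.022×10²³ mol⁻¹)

Φ = 0.0712

Moles of photons: 1.75×10²¹ / 6.022×10²³ = 0.002906 mol.
Fraction absorbed: 1 − 10^(−0.477) = 0.6666.
Photons absorbed: 0.6666 × 0.002906 = 0.001937 mol.
Φ = 1.38×10⁻⁴ mol / 0.001937 mol photons = 0.0712.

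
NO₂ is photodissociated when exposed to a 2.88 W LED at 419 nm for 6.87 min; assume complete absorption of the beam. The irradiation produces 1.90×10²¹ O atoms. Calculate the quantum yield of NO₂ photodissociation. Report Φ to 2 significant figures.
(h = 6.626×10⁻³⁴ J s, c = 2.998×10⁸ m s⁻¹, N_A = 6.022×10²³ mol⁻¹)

Product: 1.90×10²¹ / 6.022×10²³ = 0.003155 mol.
Photon energy at 419 nm: hc/λ = (6.626×10⁻³⁴)(2.998×10⁸)/(419×10⁻⁹) = 4.741×10⁻¹⁹ J.
Energy delivered: (2.88 W)(412.2 s) = 1187 J.
Photons incident: 1187 / 4.741×10⁻¹⁹ = 2.504×10²¹, i.e. 2.504×10²¹/6.022×10²³ = 0.004158 mol.
Φ = 0.003155 mol / 0.004158 mol photons = 0.76.

Φ = 0.76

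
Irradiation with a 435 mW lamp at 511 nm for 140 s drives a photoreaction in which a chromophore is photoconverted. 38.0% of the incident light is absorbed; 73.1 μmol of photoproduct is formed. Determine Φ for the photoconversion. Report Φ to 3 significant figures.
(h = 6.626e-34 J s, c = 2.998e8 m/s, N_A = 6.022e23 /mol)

Product: 73.1 μmol = 7.31e-5 mol.
Photon energy at 511 nm: hc/λ = (6.626e-34)(2.998e8)/(511e-9) = 3.887e-19 J.
Energy delivered: (435 mW)(140 s) = 60.90 J.
Photons incident: 60.90 / 3.887e-19 = 1.567e20, i.e. 1.567e20/6.022e23 = 2.602e-4 mol.
Photons absorbed: 0.380 × 2.602e-4 = 9.888e-5 mol.
Φ = 7.31e-5 mol / 9.888e-5 mol photons = 0.739.

Φ = 0.739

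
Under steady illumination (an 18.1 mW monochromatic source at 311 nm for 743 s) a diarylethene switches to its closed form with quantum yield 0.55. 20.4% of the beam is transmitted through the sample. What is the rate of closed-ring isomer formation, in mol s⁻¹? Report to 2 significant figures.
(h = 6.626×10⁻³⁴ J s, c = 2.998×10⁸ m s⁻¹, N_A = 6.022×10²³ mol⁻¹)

2.1×10⁻⁸ mol s⁻¹

Photon energy at 311 nm: hc/λ = (6.626×10⁻³⁴)(2.998×10⁸)/(311×10⁻⁹) = 6.387×10⁻¹⁹ J.
Energy delivered: (18.1 mW)(743 s) = 13.45 J.
Photons incident: 13.45 / 6.387×10⁻¹⁹ = 2.106×10¹⁹, i.e. 2.106×10¹⁹/6.022×10²³ = 3.497×10⁻⁵ mol.
Fraction absorbed: 1 − 20.4/100 = 0.7960.
Photons absorbed: 0.7960 × 3.497×10⁻⁵ = 2.784×10⁻⁵ mol.
Product formed: 0.55 × 2.784×10⁻⁵ = 1.531×10⁻⁵ mol.
Rate: 1.531×10⁻⁵ / 743 s = 2.1×10⁻⁸ mol s⁻¹.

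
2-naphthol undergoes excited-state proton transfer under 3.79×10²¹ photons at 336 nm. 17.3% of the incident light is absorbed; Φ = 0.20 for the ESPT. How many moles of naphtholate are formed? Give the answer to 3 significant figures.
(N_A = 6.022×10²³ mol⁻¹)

Moles of photons: 3.79×10²¹ / 6.022×10²³ = 0.006294 mol.
Photons absorbed: 0.173 × 0.006294 = 0.001089 mol.
Product: Φ × n_abs = 0.20 × 0.001089 = 2.178×10⁻⁴ mol.

2.18×10⁻⁴ mol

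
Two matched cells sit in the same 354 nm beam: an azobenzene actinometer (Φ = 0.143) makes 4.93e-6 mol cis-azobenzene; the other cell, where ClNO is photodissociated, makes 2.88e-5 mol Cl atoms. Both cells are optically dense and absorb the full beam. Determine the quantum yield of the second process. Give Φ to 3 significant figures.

Φ = 0.835

Photons absorbed by the actinometer: 4.93e-6 / 0.143 = 3.448e-5 mol.
Φ(unknown) = 2.88e-5 / 3.448e-5 = 0.835.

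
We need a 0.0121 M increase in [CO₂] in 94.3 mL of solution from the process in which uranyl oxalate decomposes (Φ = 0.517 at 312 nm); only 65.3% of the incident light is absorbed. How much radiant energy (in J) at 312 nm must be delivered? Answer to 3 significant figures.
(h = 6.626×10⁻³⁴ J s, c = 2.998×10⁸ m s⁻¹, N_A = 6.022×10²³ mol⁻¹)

1300 J

Product: (0.0121 M)(0.0943 L) = 0.001141 mol.
Photons that must be absorbed: 0.001141 / 0.517 = 0.002207 mol.
Incident photons needed: 0.002207 / 0.653 = 0.003380 mol.
Photon energy: hc/λ = 6.367×10⁻¹⁹ J; per mole, 3.834×10⁵ J mol⁻¹.
Energy required: 0.003380 × 3.834×10⁵ = 1300 J.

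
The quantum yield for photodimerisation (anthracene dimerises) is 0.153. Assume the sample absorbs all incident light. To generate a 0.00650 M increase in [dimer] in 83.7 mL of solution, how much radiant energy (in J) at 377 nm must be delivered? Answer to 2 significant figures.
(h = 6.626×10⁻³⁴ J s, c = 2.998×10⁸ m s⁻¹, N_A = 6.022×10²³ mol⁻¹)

1100 J

Product: (0.00650 M)(0.0837 L) = 5.440×10⁻⁴ mol.
Photons that must be absorbed: 5.440×10⁻⁴ / 0.153 = 0.003556 mol.
Photon energy: hc/λ = 5.269×10⁻¹⁹ J; per mole, 3.173×10⁵ J mol⁻¹.
Energy required: 0.003556 × 3.173×10⁵ = 1100 J.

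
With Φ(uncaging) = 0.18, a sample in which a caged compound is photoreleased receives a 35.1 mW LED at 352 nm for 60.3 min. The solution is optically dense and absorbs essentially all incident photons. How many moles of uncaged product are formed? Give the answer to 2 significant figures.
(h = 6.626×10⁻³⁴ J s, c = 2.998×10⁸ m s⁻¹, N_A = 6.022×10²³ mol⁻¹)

6.7×10⁻⁵ mol

Photon energy at 352 nm: hc/λ = (6.626×10⁻³⁴)(2.998×10⁸)/(352×10⁻⁹) = 5.643×10⁻¹⁹ J.
Energy delivered: (35.1 mW)(3618 s) = 127.0 J.
Photons incident: 127.0 / 5.643×10⁻¹⁹ = 2.251×10²⁰, i.e. 2.251×10²⁰/6.022×10²³ = 3.738×10⁻⁴ mol.
Product: Φ × n_abs = 0.18 × 3.738×10⁻⁴ = 6.728×10⁻⁵ mol.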